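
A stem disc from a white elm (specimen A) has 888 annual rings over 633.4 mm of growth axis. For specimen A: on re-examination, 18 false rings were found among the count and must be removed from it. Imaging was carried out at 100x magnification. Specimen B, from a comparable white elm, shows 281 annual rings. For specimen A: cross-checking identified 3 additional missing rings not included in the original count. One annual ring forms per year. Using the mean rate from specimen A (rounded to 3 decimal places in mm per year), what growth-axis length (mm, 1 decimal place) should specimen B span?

204.0 mm

Specimen A: true annual ring count = 888 − 18 + 3 = 873.
A: 633.4 mm over 873 years gives 633.4 / 873 ≈ 0.726 mm/yr.
For B, 0.726 mm/year × 281 years = 204.0 mm.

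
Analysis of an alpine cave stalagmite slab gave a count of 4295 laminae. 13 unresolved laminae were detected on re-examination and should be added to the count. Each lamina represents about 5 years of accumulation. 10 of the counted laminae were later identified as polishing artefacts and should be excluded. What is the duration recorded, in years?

21490 yr

Adjusted count: 4295 − 10 + 13 = 4298 laminae.
4298 laminae at 5 years each span 4298 × 5 = 21490 years.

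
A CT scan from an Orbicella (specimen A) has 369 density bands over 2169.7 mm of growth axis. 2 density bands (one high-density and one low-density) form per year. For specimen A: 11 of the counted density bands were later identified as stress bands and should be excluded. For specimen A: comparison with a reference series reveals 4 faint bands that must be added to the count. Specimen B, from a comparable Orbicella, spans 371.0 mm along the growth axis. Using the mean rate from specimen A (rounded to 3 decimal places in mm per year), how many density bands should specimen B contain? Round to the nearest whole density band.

62 density bands

Specimen A: after corrections the count is 369 − 11 + 4 = 362 density bands.
Specimen A: with 2 density bands per year, 362 / 2 = 181 years.
A: Mean rate = 2169.7 mm / 181 years ≈ 11.987 mm per year.
For B, 371.0 / 11.987 = 30.95 years; at 2 density bands per year that is 30.95 × 2 ≈ 62 density bands.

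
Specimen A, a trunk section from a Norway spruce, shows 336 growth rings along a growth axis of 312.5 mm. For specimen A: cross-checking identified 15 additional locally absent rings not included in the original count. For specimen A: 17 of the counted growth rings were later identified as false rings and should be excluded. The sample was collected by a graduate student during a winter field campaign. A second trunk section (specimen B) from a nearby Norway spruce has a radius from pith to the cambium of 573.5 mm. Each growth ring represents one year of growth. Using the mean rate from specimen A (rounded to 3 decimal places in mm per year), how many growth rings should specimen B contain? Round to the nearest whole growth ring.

Specimen A: after corrections the count is 336 − 17 + 15 = 334 growth rings.
A: Extension rate ≈ 312.5 / 334 = 0.936 mm/yr.
For B, 573.5 / 0.936 = 612.71 years ≈ 613 growth rings.

613 growth rings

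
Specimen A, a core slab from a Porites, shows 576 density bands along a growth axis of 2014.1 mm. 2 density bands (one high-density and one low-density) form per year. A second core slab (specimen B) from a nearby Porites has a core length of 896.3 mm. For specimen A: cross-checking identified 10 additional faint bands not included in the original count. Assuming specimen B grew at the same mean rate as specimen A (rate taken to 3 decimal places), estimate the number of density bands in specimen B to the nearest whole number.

Specimen A: correcting the raw count gives 576 + 10 = 586 true density bands.
Specimen A: dividing by 2 density bands per year: 586 / 2 = 293 years.
A: Extension rate ≈ 2014.1 / 293 = 6.874 mm/yr.
For B, 896.3 / 6.874 = 130.39 years; at 2 density bands per year that is 130.39 × 2 ≈ 261 density bands.

261 density bands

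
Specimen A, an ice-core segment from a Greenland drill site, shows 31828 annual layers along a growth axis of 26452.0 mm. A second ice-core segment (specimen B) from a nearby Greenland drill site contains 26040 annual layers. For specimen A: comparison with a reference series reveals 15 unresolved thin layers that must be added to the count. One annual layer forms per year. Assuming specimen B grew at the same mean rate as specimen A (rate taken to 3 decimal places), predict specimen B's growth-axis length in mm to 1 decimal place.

21639.2 mm

Specimen A: correcting the raw count gives 31828 + 15 = 31843 true annual layers.
A: 26452.0 mm over 31843 years gives 26452.0 / 31843 ≈ 0.831 mm/yr.
Length of B = 0.831 × 26040 = 21639.2 mm.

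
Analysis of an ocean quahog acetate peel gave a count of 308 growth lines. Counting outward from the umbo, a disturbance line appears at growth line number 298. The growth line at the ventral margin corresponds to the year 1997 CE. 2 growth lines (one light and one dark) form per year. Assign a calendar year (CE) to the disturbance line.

1992 CE

The disturbance line sits at growth line 298 from the umbo, so 308 − 298 = 10 growth lines formed after it.
With 2 growth lines per year, 10 / 2 = 5 years.
Counting back 5 years from 1997 CE places the disturbance line in 1997 − 5 = 1992 CE.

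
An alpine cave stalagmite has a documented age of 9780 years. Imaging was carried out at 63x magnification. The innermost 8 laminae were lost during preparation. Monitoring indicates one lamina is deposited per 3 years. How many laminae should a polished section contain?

3252 laminae

One lamina every 3 years means 9780 / 3 = 3260 laminae.
Less the 8 uncaptured laminae: 3260 − 8 = 3252.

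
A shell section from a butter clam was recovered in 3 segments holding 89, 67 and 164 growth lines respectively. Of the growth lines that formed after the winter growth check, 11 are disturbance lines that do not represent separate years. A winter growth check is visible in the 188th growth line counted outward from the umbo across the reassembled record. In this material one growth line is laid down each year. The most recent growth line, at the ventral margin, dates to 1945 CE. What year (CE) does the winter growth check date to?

1824 CE

Total growth lines = 89 + 67 + 164 = 320.
Between growth line 188 and the ventral margin there are 320 − 188 = 132 growth lines.
Excluding 11 false growth lines: 132 − 11 = 121.
The growth line at the ventral margin is 1945 CE, so the winter growth check dates to 1945 − 121 = 1824 CE.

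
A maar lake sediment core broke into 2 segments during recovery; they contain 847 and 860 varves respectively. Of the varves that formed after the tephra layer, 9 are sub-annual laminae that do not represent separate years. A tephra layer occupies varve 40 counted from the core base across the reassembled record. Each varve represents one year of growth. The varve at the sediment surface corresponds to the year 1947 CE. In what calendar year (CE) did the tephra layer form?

Total varves = 847 + 860 = 1707.
Between varve 40 and the sediment surface there are 1707 − 40 = 1667 varves.
1667 − 9 false = 1658 true varves after the tephra layer.
1947 − 1658 = 289 CE.

289 CE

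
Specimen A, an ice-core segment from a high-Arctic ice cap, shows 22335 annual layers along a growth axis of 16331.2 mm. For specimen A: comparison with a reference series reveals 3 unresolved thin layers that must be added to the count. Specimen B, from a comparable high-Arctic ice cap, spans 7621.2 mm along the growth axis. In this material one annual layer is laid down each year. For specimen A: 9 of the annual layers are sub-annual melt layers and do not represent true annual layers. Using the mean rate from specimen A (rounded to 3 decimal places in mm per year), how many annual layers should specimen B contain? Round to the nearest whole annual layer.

Specimen A: correcting the raw count gives 22335 − 9 + 3 = 22329 true annual layers.
A: Extension rate ≈ 16331.2 / 22329 = 0.731 mm/yr.
Specimen B: 7621.2 mm / 0.731 mm per year = 10425.72 years ≈ 10426 annual layers.

10426 annual layers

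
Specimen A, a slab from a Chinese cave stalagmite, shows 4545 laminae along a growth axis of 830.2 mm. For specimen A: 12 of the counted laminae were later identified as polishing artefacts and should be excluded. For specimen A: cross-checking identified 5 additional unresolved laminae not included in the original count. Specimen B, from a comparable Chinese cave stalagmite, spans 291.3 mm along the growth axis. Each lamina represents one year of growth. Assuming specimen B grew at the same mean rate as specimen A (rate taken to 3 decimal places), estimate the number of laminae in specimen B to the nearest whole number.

Specimen A: after corrections the count is 4545 − 12 + 5 = 4538 laminae.
A: Extension rate ≈ 830.2 / 4538 = 0.183 mm/year.
Specimen B: 291.3 mm / 0.183 mm per year = 1591.80 years ≈ 1592 laminae.

1592 laminae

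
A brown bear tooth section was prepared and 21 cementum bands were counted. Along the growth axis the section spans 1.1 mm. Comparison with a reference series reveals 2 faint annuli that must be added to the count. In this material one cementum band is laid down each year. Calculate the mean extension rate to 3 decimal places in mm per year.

0.048 mm per year

After corrections the count is 21 + 2 = 23 cementum bands.
1.1 mm over 23 years gives 1.1 / 23 ≈ 0.048 mm per year.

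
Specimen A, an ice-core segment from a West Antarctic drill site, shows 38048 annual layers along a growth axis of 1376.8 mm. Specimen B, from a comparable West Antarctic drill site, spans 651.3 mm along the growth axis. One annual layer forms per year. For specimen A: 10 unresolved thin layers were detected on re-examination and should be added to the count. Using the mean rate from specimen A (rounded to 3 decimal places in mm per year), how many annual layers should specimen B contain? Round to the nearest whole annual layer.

Specimen A: after corrections the count is 38048 + 10 = 38058 annual layers.
A: Mean rate = 1376.8 mm / 38058 years ≈ 0.036 mm per year.
Specimen B: 651.3 mm / 0.036 mm per year = 18091.67 years ≈ 18092 annual layers.

18092 annual layers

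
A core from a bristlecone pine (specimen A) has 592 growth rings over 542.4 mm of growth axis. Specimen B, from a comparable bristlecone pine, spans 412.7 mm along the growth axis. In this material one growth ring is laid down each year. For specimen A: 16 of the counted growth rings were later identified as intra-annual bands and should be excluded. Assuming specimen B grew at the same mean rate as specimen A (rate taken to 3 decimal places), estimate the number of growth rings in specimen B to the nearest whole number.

Specimen A: after corrections the count is 592 − 16 = 576 growth rings.
A: 542.4 mm over 576 years gives 542.4 / 576 ≈ 0.942 mm/year.
For B, 412.7 / 0.942 = 438.11 years ≈ 438 growth rings.

438 growth rings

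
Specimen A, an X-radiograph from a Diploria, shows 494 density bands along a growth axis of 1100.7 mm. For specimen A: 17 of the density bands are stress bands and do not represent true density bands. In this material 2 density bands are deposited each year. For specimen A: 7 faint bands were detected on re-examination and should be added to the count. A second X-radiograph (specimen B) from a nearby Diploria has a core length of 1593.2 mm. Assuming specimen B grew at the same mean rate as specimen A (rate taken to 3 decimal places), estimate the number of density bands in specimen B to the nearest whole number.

Specimen A: correcting the raw count gives 494 − 17 + 7 = 484 true density bands.
Specimen A: 484 density bands at 2 per year is 484 / 2 = 242 years.
A: 1100.7 mm over 242 years gives 1100.7 / 242 ≈ 4.548 mm per year.
B spans 1593.2 / 4.548 = 350.31 years; at 2 density bands per year that is 350.31 × 2 ≈ 701 density bands.

701 density bands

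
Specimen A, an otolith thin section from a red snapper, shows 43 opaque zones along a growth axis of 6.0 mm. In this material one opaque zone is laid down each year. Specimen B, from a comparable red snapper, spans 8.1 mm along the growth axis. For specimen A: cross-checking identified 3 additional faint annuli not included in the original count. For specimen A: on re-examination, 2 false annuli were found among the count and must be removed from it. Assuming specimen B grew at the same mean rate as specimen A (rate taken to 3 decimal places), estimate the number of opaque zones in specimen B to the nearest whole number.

60 opaque zones

Specimen A: true opaque zone count = 43 − 2 + 3 = 44.
A: Extension rate ≈ 6.0 / 44 = 0.136 mm/yr.
Specimen B: 8.1 mm / 0.136 mm per year = 59.56 years ≈ 60 opaque zones.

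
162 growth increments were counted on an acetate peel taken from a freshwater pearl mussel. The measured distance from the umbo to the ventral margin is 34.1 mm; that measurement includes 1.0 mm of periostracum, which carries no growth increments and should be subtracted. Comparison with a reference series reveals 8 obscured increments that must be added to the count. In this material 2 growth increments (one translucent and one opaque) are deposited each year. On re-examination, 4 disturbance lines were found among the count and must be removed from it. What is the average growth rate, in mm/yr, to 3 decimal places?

0.399 mm/yr

Adjusted count: 162 − 4 + 8 = 166 growth increments.
Dividing by 2 growth increments per year: 166 / 2 = 83 years.
Removing the 1.0 mm offcut leaves 34.1 − 1.0 = 33.1 mm.
Extension rate ≈ 33.1 / 83 = 0.399 mm/yr.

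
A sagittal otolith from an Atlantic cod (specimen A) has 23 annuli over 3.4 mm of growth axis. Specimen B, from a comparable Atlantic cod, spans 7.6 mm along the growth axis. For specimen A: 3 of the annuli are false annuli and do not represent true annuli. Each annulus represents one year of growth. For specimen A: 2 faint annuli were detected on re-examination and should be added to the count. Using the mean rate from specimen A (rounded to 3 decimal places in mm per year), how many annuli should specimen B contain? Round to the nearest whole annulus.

Specimen A: correcting the raw count gives 23 − 3 + 2 = 22 true annuli.
A: Extension rate ≈ 3.4 / 22 = 0.155 mm/year.
For B, 7.6 / 0.155 = 49.03 years ≈ 49 annuli.

49 annuli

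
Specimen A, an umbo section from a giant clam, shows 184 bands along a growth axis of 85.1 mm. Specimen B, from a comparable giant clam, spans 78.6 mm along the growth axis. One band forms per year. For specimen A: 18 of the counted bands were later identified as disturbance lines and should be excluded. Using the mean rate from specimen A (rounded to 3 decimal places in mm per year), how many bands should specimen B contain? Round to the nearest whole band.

153 bands

Specimen A: adjusted count: 184 − 18 = 166 bands.
A: Extension rate ≈ 85.1 / 166 = 0.513 mm/year.
B spans 78.6 / 0.513 = 153.22 years ≈ 153 bands.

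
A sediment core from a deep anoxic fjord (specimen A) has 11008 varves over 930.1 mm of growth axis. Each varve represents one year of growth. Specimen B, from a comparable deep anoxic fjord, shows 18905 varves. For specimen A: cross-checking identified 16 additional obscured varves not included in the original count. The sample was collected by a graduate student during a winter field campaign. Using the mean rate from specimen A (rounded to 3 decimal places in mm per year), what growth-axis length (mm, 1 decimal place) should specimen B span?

Specimen A: after corrections the count is 11008 + 16 = 11024 varves.
A: Extension rate ≈ 930.1 / 11024 = 0.084 mm per year.
Length of B = 0.084 × 18905 = 1588.0 mm.

1588.0 mm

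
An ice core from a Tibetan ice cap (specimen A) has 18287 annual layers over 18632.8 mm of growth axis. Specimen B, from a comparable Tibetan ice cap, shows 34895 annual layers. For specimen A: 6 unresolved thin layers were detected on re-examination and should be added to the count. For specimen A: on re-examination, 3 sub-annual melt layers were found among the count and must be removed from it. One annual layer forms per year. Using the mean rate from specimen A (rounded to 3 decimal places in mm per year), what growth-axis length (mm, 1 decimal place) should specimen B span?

35558.0 mm

Specimen A: correcting the raw count gives 18287 − 3 + 6 = 18290 true annual layers.
A: 18632.8 mm over 18290 years gives 18632.8 / 18290 ≈ 1.019 mm/yr.
For B, 1.019 mm/year × 34895 years = 35558.0 mm.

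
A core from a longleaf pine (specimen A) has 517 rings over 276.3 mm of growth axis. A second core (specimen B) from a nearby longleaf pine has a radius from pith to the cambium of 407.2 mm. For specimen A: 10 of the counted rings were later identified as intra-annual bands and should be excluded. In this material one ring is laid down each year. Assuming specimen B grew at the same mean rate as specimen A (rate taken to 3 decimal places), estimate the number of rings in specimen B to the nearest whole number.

Specimen A: true ring count = 517 − 10 = 507.
A: 276.3 mm over 507 years gives 276.3 / 507 ≈ 0.545 mm/year.
Specimen B: 407.2 mm / 0.545 mm per year = 747.16 years ≈ 747 rings.

747 rings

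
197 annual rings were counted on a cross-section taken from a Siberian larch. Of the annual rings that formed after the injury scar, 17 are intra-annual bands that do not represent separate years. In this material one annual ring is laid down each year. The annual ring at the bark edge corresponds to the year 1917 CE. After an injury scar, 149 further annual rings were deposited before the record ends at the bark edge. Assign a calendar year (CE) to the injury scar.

There are 149 annual rings younger than the injury scar.
Removing the 17 false annual rings leaves 149 − 17 = 132 true annual rings beyond the injury scar.
The annual ring at the bark edge is 1917 CE, so the injury scar dates to 1917 − 132 = 1785 CE.

1785 CE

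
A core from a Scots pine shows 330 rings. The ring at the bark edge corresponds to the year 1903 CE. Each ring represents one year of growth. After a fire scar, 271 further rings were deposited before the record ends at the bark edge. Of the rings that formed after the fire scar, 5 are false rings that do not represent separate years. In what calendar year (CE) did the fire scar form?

271 rings post-date the fire scar.
Removing the 5 false rings leaves 271 − 5 = 266 true rings beyond the fire scar.
1903 − 266 = 1637 CE.

1637 CE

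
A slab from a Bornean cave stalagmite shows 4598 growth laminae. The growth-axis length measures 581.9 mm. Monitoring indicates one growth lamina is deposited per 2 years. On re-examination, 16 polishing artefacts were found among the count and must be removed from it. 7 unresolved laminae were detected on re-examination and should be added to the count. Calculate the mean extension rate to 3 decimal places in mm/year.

True growth lamina count = 4598 − 16 + 7 = 4589.
At 2 years per growth lamina, 4589 × 2 = 9178 years.
581.9 mm over 9178 years gives 581.9 / 9178 ≈ 0.063 mm/year.

0.063 mm/year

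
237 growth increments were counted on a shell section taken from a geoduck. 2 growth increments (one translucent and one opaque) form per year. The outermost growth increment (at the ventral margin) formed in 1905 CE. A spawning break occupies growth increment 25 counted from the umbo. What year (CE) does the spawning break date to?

1799 CE

Between growth increment 25 and the ventral margin there are 237 − 25 = 212 growth increments.
Dividing by 2 growth increments per year: 212 / 2 = 106 years.
Counting back 106 years from 1905 CE places the spawning break in 1905 − 106 = 1799 CE.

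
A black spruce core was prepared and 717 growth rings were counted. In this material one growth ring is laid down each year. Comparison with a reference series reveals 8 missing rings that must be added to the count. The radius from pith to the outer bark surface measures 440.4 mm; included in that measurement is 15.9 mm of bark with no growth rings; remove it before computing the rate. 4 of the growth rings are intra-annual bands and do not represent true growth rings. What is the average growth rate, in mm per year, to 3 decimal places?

0.589 mm per year

True growth ring count = 717 − 4 + 8 = 721.
The growth record spans 440.4 − 15.9 = 424.5 mm.
Extension rate ≈ 424.5 / 721 = 0.589 mm per year.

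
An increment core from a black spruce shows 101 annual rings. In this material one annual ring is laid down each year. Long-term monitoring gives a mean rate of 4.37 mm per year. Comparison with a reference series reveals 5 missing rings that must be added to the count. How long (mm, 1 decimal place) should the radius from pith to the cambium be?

Adjusted count: 101 + 5 = 106 annual rings.
106 years at 4.37 mm/year gives 4.37 × 106 = 463.2 mm.

463.2 mm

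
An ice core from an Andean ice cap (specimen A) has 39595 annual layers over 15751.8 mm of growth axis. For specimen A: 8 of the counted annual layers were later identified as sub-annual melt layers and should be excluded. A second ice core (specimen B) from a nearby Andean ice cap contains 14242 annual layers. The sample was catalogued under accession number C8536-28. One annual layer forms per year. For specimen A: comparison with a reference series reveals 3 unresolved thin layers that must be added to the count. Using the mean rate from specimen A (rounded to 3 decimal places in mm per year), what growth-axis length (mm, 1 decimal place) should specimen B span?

5668.3 mm

Specimen A: true annual layer count = 39595 − 8 + 3 = 39590.
A: 15751.8 mm over 39590 years gives 15751.8 / 39590 ≈ 0.398 mm per year.
For B, 0.398 mm/year × 14242 years = 5668.3 mm.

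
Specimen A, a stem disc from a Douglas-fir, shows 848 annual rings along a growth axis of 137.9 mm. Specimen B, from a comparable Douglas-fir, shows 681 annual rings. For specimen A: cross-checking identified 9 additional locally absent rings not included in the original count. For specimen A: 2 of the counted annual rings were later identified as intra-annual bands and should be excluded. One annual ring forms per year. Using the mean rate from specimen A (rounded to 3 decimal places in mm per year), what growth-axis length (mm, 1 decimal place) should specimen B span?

109.6 mm

Specimen A: true annual ring count = 848 − 2 + 9 = 855.
A: 137.9 mm over 855 years gives 137.9 / 855 ≈ 0.161 mm/yr.
Length of B = 0.161 × 681 = 109.6 mm.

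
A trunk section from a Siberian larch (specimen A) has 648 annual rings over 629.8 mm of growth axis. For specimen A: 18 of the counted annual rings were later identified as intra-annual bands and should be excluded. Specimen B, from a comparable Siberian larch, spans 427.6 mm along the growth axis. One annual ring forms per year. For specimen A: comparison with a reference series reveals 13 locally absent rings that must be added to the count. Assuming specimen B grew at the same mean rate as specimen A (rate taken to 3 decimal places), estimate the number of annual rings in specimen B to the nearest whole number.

437 annual rings

Specimen A: adjusted count: 648 − 18 + 13 = 643 annual rings.
A: Mean rate = 629.8 mm / 643 years ≈ 0.979 mm per year.
For B, 427.6 / 0.979 = 436.77 years ≈ 437 annual rings.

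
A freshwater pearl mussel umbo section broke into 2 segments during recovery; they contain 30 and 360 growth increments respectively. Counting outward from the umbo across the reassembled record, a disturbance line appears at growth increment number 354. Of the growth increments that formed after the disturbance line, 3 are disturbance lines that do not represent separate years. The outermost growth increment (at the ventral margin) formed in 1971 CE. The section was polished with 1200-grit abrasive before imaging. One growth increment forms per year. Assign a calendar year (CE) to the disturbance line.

1938 CE

Total growth increments = 30 + 360 = 390.
The disturbance line sits at growth increment 354 from the umbo, so 390 − 354 = 36 growth increments formed after it.
Removing the 3 false growth increments leaves 36 − 3 = 33 true growth increments beyond the disturbance line.
Counting back 33 years from 1971 CE places the disturbance line in 1971 − 33 = 1938 CE.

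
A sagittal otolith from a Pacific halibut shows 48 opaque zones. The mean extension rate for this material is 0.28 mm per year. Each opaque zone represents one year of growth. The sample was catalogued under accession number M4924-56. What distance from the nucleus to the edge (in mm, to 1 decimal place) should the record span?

13.4 mm

48 years of growth are recorded.
48 years at 0.28 mm/year gives 0.28 × 48 = 13.4 mm.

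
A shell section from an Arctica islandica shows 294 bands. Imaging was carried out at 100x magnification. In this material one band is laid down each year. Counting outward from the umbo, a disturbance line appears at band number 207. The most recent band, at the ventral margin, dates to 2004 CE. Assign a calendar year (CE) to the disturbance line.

1917 CE

Between band 207 and the ventral margin there are 294 − 207 = 87 bands.
2004 − 87 = 1917 CE.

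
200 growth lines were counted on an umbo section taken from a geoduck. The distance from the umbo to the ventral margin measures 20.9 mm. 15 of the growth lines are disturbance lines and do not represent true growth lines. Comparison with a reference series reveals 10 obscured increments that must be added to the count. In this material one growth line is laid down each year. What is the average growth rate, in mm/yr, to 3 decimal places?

0.107 mm/yr

After corrections the count is 200 − 15 + 10 = 195 growth lines.
Mean rate = 20.9 mm / 195 years ≈ 0.107 mm/yr.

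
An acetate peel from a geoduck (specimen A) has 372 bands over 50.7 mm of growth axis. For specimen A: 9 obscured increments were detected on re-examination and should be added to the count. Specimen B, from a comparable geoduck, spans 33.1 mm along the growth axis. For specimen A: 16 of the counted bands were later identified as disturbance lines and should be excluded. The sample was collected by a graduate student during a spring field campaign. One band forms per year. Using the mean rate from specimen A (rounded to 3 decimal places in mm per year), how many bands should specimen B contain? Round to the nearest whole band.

238 bands

Specimen A: true band count = 372 − 16 + 9 = 365.
A: Extension rate ≈ 50.7 / 365 = 0.139 mm/yr.
Specimen B: 33.1 mm / 0.139 mm per year = 238.13 years ≈ 238 bands.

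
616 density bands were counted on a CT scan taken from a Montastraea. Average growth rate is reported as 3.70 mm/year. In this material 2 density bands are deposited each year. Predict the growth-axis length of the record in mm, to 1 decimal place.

1139.6 mm

616 density bands at 2 per year is 616 / 2 = 308 years.
308 years at 3.70 mm/year gives 3.70 × 308 = 1139.6 mm.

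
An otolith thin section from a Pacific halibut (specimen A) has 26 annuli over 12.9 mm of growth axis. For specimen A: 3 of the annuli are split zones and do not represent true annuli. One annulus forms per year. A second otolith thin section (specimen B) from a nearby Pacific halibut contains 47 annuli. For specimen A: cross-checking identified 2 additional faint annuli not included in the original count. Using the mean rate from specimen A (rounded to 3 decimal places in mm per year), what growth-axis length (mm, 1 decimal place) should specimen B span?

24.3 mm

Specimen A: after corrections the count is 26 − 3 + 2 = 25 annuli.
A: Mean rate = 12.9 mm / 25 years ≈ 0.516 mm/year.
Length of B = 0.516 × 47 = 24.3 mm.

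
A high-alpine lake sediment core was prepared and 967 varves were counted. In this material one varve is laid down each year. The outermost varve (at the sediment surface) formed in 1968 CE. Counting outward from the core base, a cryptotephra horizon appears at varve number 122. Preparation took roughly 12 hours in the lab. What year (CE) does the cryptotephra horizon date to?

Between varve 122 and the sediment surface there are 967 − 122 = 845 varves.
Counting back 845 years from 1968 CE places the cryptotephra horizon in 1968 − 845 = 1123 CE.

1123 CE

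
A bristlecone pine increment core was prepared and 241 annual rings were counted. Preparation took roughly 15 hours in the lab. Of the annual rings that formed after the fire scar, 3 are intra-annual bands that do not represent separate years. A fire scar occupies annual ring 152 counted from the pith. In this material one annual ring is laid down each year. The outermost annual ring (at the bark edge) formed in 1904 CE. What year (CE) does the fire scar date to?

1818 CE

The fire scar sits at annual ring 152 from the pith, so 241 − 152 = 89 annual rings formed after it.
Removing the 3 false annual rings leaves 89 − 3 = 86 true annual rings beyond the fire scar.
The annual ring at the bark edge is 1904 CE, so the fire scar dates to 1904 − 86 = 1818 CE.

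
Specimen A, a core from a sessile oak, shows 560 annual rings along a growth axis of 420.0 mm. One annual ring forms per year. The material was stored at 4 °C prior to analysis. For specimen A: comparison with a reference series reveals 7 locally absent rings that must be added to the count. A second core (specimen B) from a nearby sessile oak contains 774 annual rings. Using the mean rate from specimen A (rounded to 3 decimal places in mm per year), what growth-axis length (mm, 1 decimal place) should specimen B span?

Specimen A: true annual ring count = 560 + 7 = 567.
A: Extension rate ≈ 420.0 / 567 = 0.741 mm/year.
For B, 0.741 mm/year × 774 years = 573.5 mm.

573.5 mm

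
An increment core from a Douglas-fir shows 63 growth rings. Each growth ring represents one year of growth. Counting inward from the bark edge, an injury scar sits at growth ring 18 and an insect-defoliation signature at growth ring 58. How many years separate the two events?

40 years

58 − 18 = 40 growth rings lie between the two events.
At one growth ring per year, 40 years elapsed between them.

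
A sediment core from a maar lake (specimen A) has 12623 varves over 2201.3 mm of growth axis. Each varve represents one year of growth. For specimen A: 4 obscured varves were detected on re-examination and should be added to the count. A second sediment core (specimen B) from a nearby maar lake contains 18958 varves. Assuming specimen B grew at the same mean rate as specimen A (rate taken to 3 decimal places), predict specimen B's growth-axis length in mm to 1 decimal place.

3298.7 mm

Specimen A: after corrections the count is 12623 + 4 = 12627 varves.
A: Extension rate ≈ 2201.3 / 12627 = 0.174 mm/year.
Length of B = 0.174 × 18958 = 3298.7 mm.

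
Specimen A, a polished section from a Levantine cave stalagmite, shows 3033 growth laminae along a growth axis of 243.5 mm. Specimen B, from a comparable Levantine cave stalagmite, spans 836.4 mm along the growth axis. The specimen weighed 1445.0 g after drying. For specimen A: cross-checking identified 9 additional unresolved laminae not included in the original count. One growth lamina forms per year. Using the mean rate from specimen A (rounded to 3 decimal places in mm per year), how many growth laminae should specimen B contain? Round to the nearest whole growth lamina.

10455 growth laminae

Specimen A: true growth lamina count = 3033 + 9 = 3042.
A: 243.5 mm over 3042 years gives 243.5 / 3042 ≈ 0.080 mm/year.
B spans 836.4 / 0.080 = 10455.00 years ≈ 10455 growth laminae.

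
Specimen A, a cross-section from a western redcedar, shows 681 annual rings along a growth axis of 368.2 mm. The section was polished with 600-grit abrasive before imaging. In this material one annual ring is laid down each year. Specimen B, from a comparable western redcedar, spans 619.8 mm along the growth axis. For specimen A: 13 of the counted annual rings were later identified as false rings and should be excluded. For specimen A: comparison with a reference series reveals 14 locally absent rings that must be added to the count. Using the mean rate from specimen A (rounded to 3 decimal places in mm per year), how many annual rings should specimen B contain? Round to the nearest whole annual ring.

1148 annual rings

Specimen A: after corrections the count is 681 − 13 + 14 = 682 annual rings.
A: Mean rate = 368.2 mm / 682 years ≈ 0.540 mm per year.
For B, 619.8 / 0.540 = 1147.78 years ≈ 1148 annual rings.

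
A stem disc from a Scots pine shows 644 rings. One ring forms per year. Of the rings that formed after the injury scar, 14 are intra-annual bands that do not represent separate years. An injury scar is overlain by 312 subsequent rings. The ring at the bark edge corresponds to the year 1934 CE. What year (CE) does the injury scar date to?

312 rings formed after the injury scar.
Excluding 14 false rings: 312 − 14 = 298.
Counting back 298 years from 1934 CE places the injury scar in 1934 − 298 = 1636 CE.

1636 CE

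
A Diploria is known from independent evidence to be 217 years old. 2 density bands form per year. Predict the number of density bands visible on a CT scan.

434 density bands

With 2 density bands per year, 217 years would produce 217 × 2 = 434 density bands.
So 434 density bands should be present.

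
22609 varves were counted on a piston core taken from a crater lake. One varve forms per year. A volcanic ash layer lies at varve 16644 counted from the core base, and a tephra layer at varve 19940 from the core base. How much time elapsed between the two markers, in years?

3296 years

The two markers are separated by 19940 − 16644 = 3296 varves.
That is 3296 years at one varve per year.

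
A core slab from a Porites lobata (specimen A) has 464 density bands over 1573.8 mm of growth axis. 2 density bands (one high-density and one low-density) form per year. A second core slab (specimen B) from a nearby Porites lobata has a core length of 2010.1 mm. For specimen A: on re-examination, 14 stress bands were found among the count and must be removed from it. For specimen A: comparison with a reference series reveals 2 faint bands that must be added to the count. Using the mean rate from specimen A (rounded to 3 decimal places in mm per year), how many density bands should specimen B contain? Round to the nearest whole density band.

577 density bands

Specimen A: true density band count = 464 − 14 + 2 = 452.
Specimen A: dividing by 2 density bands per year: 452 / 2 = 226 years.
A: Extension rate ≈ 1573.8 / 226 = 6.964 mm/year.
Specimen B: 2010.1 mm / 6.964 mm per year = 288.64 years; at 2 density bands per year that is 288.64 × 2 ≈ 577 density bands.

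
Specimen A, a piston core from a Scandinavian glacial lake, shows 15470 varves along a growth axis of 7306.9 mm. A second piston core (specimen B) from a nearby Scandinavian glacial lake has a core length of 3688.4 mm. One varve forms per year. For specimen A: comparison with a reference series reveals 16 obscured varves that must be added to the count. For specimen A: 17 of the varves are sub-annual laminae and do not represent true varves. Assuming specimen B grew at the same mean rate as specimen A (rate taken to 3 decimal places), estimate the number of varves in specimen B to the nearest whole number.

Specimen A: true varve count = 15470 − 17 + 16 = 15469.
A: Mean rate = 7306.9 mm / 15469 years ≈ 0.472 mm per year.
B spans 3688.4 / 0.472 = 7814.41 years ≈ 7814 varves.

7814 varves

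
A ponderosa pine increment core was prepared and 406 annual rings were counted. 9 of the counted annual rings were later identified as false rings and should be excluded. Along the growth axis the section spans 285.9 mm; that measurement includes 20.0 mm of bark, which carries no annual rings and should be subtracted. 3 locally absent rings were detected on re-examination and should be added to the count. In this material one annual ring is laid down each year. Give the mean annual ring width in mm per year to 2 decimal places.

0.66 mm per year

After corrections the count is 406 − 9 + 3 = 400 annual rings.
Removing the 20.0 mm offcut leaves 285.9 − 20.0 = 265.9 mm.
Extension rate ≈ 265.9 / 400 = 0.66 mm per year.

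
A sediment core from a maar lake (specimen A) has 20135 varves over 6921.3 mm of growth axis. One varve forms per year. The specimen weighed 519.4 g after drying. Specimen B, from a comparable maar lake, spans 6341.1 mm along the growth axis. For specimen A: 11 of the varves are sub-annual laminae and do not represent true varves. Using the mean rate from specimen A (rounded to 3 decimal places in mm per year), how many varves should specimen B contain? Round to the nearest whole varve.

18433 varves

Specimen A: adjusted count: 20135 − 11 = 20124 varves.
A: 6921.3 mm over 20124 years gives 6921.3 / 20124 ≈ 0.344 mm per year.
For B, 6341.1 / 0.344 = 18433.43 years ≈ 18433 varves.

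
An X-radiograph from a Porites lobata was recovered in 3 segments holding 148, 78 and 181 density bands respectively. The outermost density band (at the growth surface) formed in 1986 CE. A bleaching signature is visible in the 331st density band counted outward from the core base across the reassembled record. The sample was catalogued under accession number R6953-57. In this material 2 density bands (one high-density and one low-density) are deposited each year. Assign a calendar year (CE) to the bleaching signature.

1948 CE

Total density bands = 148 + 78 + 181 = 407.
The bleaching signature sits at density band 331 from the core base, so 407 − 331 = 76 density bands formed after it.
76 density bands at 2 per year is 76 / 2 = 38 years.
Counting back 38 years from 1986 CE places the bleaching signature in 1986 − 38 = 1948 CE.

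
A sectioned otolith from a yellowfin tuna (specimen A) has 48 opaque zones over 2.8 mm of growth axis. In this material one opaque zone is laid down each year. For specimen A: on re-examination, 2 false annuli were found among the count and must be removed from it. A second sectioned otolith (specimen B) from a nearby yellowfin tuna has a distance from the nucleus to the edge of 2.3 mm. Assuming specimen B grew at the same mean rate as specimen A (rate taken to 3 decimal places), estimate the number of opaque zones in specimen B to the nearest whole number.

38 opaque zones

Specimen A: after corrections the count is 48 − 2 = 46 opaque zones.
A: Extension rate ≈ 2.8 / 46 = 0.061 mm per year.
For B, 2.3 / 0.061 = 37.70 years ≈ 38 opaque zones.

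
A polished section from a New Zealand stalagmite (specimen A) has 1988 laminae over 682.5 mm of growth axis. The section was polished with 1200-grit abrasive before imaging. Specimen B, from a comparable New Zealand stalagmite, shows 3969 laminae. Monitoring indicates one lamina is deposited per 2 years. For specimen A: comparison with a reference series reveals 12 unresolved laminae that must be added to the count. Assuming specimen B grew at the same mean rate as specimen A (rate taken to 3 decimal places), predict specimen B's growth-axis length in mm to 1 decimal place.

1357.4 mm

Specimen A: adjusted count: 1988 + 12 = 2000 laminae.
Specimen A: 2000 laminae at 2 years each span 2000 × 2 = 4000 years.
A: 682.5 mm over 4000 years gives 682.5 / 4000 ≈ 0.171 mm/yr.
Specimen B: 3969 laminae at 2 years each span 3969 × 2 = 7938 years. B's length ≈ 0.171 × 7938 = 1357.4 mm.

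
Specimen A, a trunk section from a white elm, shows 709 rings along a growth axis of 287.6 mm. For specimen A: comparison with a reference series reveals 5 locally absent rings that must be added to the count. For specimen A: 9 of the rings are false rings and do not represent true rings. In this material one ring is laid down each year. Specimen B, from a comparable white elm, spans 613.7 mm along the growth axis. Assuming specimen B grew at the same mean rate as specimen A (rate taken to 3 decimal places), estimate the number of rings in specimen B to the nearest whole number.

Specimen A: correcting the raw count gives 709 − 9 + 5 = 705 true rings.
A: 287.6 mm over 705 years gives 287.6 / 705 ≈ 0.408 mm/yr.
B spans 613.7 / 0.408 = 1504.17 years ≈ 1504 rings.

1504 rings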